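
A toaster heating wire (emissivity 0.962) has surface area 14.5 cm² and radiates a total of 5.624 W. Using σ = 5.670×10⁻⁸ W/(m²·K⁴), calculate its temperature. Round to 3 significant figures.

T ≈ 516 K

Area A = 14.5 cm² = 1.45×10⁻³ m².
P = εσAT⁴ ⇒ T = (P/(εσA))^(1/4) = (5.624/(0.962×5.670×10⁻⁸×1.45×10⁻³))^(1/4) = 516 K.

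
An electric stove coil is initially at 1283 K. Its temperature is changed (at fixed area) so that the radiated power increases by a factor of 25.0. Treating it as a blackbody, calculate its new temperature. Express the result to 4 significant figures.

P ∝ T⁴, so T₂/T₁ = (P₂/P₁)^(1/4) = (25.0)^(1/4) = 2.23607.
T₂ = 1283 × 2.23607 = 2869 K.

T₂ ≈ 2869 K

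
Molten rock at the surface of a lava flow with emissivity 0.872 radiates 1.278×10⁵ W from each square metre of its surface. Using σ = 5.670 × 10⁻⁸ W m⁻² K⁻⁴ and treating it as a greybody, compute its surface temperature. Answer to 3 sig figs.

I = εσT⁴, so T = (I/εσ)^(1/4) = (1.278×10⁵/(0.872×5.670×10⁻⁸))^(1/4) = 1.27×10³ K.

T ≈ 1.27×10³ K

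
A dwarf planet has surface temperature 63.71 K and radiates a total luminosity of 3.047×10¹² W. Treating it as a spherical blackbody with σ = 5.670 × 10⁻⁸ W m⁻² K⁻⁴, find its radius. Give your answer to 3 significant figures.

R ≈ 5.09×10⁵ m

L = 4πR²σT⁴ ⇒ R = √(L/(4πσT⁴)).
σT⁴ = 0.934143 W/m², so R = √(3.047×10¹²/(4π×0.934143)) = 5.09×10⁵ m.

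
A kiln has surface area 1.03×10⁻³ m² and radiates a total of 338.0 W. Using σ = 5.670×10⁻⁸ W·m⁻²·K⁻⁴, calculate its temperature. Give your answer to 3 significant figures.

T ≈ 1.55×10³ K

Area A = 1.03×10⁻³ m².
P = σAT⁴ ⇒ T = (P/(σA))^(1/4) = (338.0/(5.670×10⁻⁸×1.03×10⁻³))^(1/4) = 1.55×10³ K.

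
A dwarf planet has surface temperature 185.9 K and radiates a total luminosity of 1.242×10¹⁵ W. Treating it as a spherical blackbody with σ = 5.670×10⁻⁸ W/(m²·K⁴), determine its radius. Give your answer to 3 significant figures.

L = 4πR²σT⁴ ⇒ R = √(L/(4πσT⁴)).
σT⁴ = 67.7175 W/m², so R = √(1.242×10¹⁵/(4π×67.7175)) = 1.21×10⁶ m.

R ≈ 1.21×10⁶ m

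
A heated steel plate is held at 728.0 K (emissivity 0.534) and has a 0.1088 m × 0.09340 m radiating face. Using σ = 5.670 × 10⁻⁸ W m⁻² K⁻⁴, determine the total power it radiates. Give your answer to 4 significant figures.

Area A = 0.1088 × 0.09340 = 0.0101619 m².
P = εσAT⁴ = 0.534 × 5.670×10⁻⁸ × 0.0101619 × (728.0)⁴ = 86.42 W.

P ≈ 86.42 W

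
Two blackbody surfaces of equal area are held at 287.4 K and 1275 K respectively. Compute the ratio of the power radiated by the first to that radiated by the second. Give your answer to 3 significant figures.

P₁/P₂ ≈ 2.58×10⁻³

With equal areas, P₁/P₂ = (T₁/T₂)⁴ = (287.4/1275)⁴ = 2.58×10⁻³.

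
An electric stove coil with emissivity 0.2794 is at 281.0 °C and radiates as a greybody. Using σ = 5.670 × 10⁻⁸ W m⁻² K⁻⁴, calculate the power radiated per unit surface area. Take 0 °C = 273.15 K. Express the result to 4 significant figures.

T = 281.0 °C + 273.15 = 554.15 K.
Stefan–Boltzmann: I = εσT⁴ = 0.2794 × 5.670×10⁻⁸ × (554.15)⁴ = 1494 W/m².

I ≈ 1494 W/m²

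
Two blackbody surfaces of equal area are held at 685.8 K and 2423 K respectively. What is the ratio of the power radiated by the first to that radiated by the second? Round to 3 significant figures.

With equal areas, P₁/P₂ = (T₁/T₂)⁴ = (685.8/2423)⁴ = 6.42×10⁻³.

P₁/P₂ ≈ 6.42×10⁻³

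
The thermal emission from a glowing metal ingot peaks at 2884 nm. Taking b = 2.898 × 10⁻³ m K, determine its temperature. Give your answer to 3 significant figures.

T ≈ 1.00×10³ K

Wien's law gives T = b/λ_max = (2.898×10⁻³ m·K)/(2.884×10⁻⁶ m) = 1.00×10³ K.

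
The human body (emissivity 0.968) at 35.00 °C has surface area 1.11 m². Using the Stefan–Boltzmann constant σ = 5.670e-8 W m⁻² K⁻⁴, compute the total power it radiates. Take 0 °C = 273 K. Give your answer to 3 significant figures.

T = 35.00 °C + 273 = 308.00 K.
Area A = 1.11 m².
P = εσAT⁴ = 0.968 × 5.670×10⁻⁸ × 1.11 × (308.00)⁴ = 548 W.

P ≈ 548 W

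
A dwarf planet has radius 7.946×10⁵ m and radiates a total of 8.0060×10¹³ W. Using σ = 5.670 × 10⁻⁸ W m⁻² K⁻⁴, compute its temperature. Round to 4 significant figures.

Surface area A = 4πR² = 4π(7.946×10⁵ m)² = 7.93427×10¹² m².
P = σAT⁴ ⇒ T = (P/(σA))^(1/4) = (8.0060×10¹³/(5.670×10⁻⁸×7.93427×10¹²))^(1/4) = 115.5 K.

T ≈ 115.5 K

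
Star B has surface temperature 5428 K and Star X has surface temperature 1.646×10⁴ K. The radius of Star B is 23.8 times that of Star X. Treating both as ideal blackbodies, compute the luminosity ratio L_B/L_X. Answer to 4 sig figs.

L ∝ R²T⁴, so L_B/L_X = (R_B/R_X)²(T_B/T_X)⁴ = (23.8)² × (5428/1.646×10⁴)⁴ = 566.44 × 0.0118261 = 6.699.

L_B/L_X ≈ 6.699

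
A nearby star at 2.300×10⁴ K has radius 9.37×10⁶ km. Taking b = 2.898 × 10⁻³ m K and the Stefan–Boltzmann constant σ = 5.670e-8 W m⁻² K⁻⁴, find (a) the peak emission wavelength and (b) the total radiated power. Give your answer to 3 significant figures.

λ_max ≈ 126 nm; P ≈ 1.75×10³¹ W

(a) λ_max = b/T = 2.898×10⁻³/2.300×10⁴ = 1.260×10⁻⁷ m = 126 nm.
Surface area A = 4πR² = 4π(9.37×10⁹ m)² = 1.10329×10²¹ m².
(b) P = σAT⁴ = 5.670×10⁻⁸×1.10329×10²¹×(2.300×10⁴)⁴ = 1.75×10³¹ W.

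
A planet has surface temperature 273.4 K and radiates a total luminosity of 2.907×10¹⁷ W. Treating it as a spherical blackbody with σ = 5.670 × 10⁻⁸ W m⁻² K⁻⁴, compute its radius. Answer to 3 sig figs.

R ≈ 8.55×10⁶ m

L = 4πR²σT⁴ ⇒ R = √(L/(4πσT⁴)).
σT⁴ = 316.794 W/m², so R = √(2.907×10¹⁷/(4π×316.794)) = 8.55×10⁶ m.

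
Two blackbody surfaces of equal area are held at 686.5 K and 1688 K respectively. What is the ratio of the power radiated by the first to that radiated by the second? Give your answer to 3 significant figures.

P₁/P₂ ≈ 0.0274

With equal areas, P₁/P₂ = (T₁/T₂)⁴ = (686.5/1688)⁴ = 0.0274.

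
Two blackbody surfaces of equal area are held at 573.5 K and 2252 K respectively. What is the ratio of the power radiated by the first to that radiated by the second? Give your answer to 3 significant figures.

P₁/P₂ ≈ 4.21×10⁻³

With equal areas, P₁/P₂ = (T₁/T₂)⁴ = (573.5/2252)⁴ = 4.21×10⁻³.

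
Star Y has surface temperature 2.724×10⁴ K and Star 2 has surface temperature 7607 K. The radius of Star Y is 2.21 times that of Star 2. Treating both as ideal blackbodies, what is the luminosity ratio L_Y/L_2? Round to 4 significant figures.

L ∝ R²T⁴, so L_Y/L_2 = (R_Y/R_2)²(T_Y/T_2)⁴ = (2.21)² × (2.724×10⁴/7607)⁴ = 4.8841 × 164.428 = 803.1.

L_Y/L_2 ≈ 803.1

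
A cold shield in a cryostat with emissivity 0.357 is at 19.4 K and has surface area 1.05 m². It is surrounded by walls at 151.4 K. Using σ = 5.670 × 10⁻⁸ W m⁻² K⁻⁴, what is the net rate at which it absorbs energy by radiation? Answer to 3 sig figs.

Area A = 1.05 m².
Net radiated power P_net = εσA(T⁴ − T₀⁴) = 0.357×5.670×10⁻⁸×1.05×(19.4⁴ − 151.4⁴).
T⁴ − T₀⁴ = 1.41647×10⁵ − 5.25416×10⁸ = -5.25274×10⁸ K⁴, so P_net = -11.2 W — negative, meaning a net gain of 11.2 W.

Net gain ≈ 11.2 W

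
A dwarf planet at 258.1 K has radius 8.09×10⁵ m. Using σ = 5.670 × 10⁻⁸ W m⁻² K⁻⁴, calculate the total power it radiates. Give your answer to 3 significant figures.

Surface area A = 4πR² = 4π(8.09×10⁵ m)² = 8.22445×10¹² m².
P = σAT⁴ = 5.670×10⁻⁸ × 8.22445×10¹² × (258.1)⁴ = 2.07×10¹⁵ W.

P ≈ 2.07×10¹⁵ W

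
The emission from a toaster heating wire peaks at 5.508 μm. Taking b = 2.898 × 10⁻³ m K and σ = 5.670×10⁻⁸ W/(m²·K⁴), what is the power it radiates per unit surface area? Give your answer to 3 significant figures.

I ≈ 4.35×10³ W/m²

Wien's law: T = b/λ_max = 2.898×10⁻³/5.508×10⁻⁶ = 526.144 K.
Then I = σT⁴ = 5.670×10⁻⁸×(526.144)⁴ = 4.35×10³ W/m².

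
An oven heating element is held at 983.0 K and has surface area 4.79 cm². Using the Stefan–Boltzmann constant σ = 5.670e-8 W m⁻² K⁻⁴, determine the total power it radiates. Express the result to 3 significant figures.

P ≈ 25.4 W

Area A = 4.79 cm² = 4.79×10⁻⁴ m².
P = σAT⁴ = 5.670×10⁻⁸ × 4.79×10⁻⁴ × (983.0)⁴ = 25.4 W.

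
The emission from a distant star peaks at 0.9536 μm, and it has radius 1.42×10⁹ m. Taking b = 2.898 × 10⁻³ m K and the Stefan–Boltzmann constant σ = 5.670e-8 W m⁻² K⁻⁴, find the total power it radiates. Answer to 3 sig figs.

P ≈ 1.23×10²⁶ W

Wien's law: T = b/λ_max = 2.898×10⁻³/9.536×10⁻⁷ = 3039.01 K.
Surface area A = 4πR² = 4π(1.42×10⁹ m)² = 2.53388×10¹⁹ m².
Then P = σAT⁴ = 5.670×10⁻⁸×2.53388×10¹⁹×(3039.01)⁴ = 1.23×10²⁶ W.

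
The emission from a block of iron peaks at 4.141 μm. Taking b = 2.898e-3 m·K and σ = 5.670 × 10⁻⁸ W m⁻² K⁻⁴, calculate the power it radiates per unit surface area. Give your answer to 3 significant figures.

I ≈ 1.36×10⁴ W/m²

Wien's law: T = b/λ_max = 2.898×10⁻³/4.141×10⁻⁶ = 699.831 K.
Then I = σT⁴ = 5.670×10⁻⁸×(699.831)⁴ = 1.36×10⁴ W/m².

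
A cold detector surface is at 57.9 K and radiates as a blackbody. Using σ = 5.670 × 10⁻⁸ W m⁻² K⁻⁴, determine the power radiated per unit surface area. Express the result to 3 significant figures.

I ≈ 0.637 W/m²

Stefan–Boltzmann: I = σT⁴ = 5.670×10⁻⁸ × (57.9)⁴ = 0.637 W/m².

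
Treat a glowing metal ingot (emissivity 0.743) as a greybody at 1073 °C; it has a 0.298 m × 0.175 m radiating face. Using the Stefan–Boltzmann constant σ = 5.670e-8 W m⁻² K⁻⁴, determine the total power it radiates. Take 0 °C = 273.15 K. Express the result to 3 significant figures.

P ≈ 7.21×10³ W

T = 1073 °C + 273.15 = 1346.15 K.
Area A = 0.298 × 0.175 = 0.05215 m².
P = εσAT⁴ = 0.743 × 5.670×10⁻⁸ × 0.05215 × (1346.15)⁴ = 7.21×10³ W.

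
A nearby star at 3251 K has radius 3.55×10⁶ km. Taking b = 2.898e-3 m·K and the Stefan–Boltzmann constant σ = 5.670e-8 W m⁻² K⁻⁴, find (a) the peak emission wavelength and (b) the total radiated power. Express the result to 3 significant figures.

(a) λ_max = b/T = 2.898×10⁻³/3251 = 8.914×10⁻⁷ m = 0.891 μm.
Surface area A = 4πR² = 4π(3.55×10⁹ m)² = 1.58368×10²⁰ m².
(b) P = σAT⁴ = 5.670×10⁻⁸×1.58368×10²⁰×(3251)⁴ = 1.00×10²⁷ W.

λ_max ≈ 0.891 μm; P ≈ 1.00×10²⁷ W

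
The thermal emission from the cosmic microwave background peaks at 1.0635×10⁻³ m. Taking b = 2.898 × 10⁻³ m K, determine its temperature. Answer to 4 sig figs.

T ≈ 2.725 K

Wien's law gives T = b/λ_max = (2.898×10⁻³ m·K)/(1.0635×10⁻³ m) = 2.725 K.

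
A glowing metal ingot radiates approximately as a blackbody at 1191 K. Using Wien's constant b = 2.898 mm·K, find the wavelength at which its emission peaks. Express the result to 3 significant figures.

Wien's displacement law: λ_max = b/T = (2.898×10⁻³ m·K)/(1191 K) = 2.433×10⁻⁶ m.
That is 2.43 μm, in the infrared range.

λ_max ≈ 2.43 μm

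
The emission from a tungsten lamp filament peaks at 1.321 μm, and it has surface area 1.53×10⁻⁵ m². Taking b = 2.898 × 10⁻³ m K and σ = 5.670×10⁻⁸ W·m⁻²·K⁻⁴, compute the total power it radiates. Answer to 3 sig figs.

P ≈ 20.1 W

Wien's law: T = b/λ_max = 2.898×10⁻³/1.321×10⁻⁶ = 2193.79 K.
Area A = 1.53×10⁻⁵ m².
Then P = σAT⁴ = 5.670×10⁻⁸×1.53×10⁻⁵×(2193.79)⁴ = 20.1 W.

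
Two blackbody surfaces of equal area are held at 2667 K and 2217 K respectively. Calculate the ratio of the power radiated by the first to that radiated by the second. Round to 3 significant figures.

With equal areas, P₁/P₂ = (T₁/T₂)⁴ = (2667/2217)⁴ = 2.09.

P₁/P₂ ≈ 2.09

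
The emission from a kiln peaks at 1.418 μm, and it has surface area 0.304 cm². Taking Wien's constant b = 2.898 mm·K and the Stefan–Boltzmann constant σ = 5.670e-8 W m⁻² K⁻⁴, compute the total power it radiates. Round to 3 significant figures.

P ≈ 30.1 W

Wien's law: T = b/λ_max = 2.898×10⁻³/1.418×10⁻⁶ = 2043.72 K.
Area A = 0.304 cm² = 3.04×10⁻⁵ m².
Then P = σAT⁴ = 5.670×10⁻⁸×3.04×10⁻⁵×(2043.72)⁴ = 30.1 W.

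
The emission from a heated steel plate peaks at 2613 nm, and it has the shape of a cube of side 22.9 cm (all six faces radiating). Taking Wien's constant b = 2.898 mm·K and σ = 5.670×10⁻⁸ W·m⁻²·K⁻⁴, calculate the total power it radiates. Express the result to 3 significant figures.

Wien's law: T = b/λ_max = 2.898×10⁻³/2.613×10⁻⁶ = 1109.07 K.
Area A = 6s² = 6×(0.229 m)² = 0.314646 m².
Then P = σAT⁴ = 5.670×10⁻⁸×0.314646×(1109.07)⁴ = 2.70×10⁴ W.

P ≈ 2.70×10⁴ W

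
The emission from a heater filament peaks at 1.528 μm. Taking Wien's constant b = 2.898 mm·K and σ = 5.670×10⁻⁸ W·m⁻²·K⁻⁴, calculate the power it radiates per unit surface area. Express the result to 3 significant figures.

I ≈ 7.34×10⁵ W/m²

Wien's law: T = b/λ_max = 2.898×10⁻³/1.528×10⁻⁶ = 1896.60 K.
Then I = σT⁴ = 5.670×10⁻⁸×(1896.60)⁴ = 7.34×10⁵ W/m².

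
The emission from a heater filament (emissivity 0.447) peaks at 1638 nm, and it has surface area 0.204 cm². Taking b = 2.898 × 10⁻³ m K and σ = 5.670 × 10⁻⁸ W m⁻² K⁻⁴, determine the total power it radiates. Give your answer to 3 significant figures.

P ≈ 5.07 W

Wien's law: T = b/λ_max = 2.898×10⁻³/1.638×10⁻⁶ = 1769.23 K.
Area A = 0.204 cm² = 2.04×10⁻⁵ m².
Then P = εσAT⁴ = 0.447×5.670×10⁻⁸×2.04×10⁻⁵×(1769.23)⁴ = 5.07 W.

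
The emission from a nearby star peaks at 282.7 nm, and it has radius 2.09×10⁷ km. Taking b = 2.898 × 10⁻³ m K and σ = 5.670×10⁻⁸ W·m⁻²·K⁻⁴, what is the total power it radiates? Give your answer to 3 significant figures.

P ≈ 3.44×10³⁰ W

Wien's law: T = b/λ_max = 2.898×10⁻³/2.827×10⁻⁷ = 10251.1 K.
Surface area A = 4πR² = 4π(2.09×10¹⁰ m)² = 5.48912×10²¹ m².
Then P = σAT⁴ = 5.670×10⁻⁸×5.48912×10²¹×(10251.1)⁴ = 3.44×10³⁰ W.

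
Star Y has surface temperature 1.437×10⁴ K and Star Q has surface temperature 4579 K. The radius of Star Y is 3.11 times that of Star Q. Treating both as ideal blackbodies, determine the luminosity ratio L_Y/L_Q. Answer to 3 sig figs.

L_Y/L_Q ≈ 938

L ∝ R²T⁴, so L_Y/L_Q = (R_Y/R_Q)²(T_Y/T_Q)⁴ = (3.11)² × (1.437×10⁴/4579)⁴ = 9.6721 × 96.9939 = 938.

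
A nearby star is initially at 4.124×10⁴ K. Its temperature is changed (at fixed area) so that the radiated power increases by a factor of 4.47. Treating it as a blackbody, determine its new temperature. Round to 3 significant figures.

T₂ ≈ 6.00×10⁴ K

P ∝ T⁴, so T₂/T₁ = (P₂/P₁)^(1/4) = (4.47)^(1/4) = 1.45404.
T₂ = 4.124×10⁴ × 1.45404 = 6.00×10⁴ K.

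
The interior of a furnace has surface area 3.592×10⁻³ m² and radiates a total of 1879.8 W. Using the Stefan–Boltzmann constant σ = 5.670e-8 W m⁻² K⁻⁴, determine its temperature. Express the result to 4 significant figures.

Area A = 3.592×10⁻³ m².
P = σAT⁴ ⇒ T = (P/(σA))^(1/4) = (1879.8/(5.670×10⁻⁸×3.592×10⁻³))^(1/4) = 1743 K.

T ≈ 1743 K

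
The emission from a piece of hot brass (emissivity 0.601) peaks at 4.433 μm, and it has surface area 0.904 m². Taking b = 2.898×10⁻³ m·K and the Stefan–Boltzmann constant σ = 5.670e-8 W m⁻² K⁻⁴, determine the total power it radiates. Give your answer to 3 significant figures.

P ≈ 5.63×10³ W

Wien's law: T = b/λ_max = 2.898×10⁻³/4.433×10⁻⁶ = 653.733 K.
Area A = 0.904 m².
Then P = εσAT⁴ = 0.601×5.670×10⁻⁸×0.904×(653.733)⁴ = 5.63×10³ W.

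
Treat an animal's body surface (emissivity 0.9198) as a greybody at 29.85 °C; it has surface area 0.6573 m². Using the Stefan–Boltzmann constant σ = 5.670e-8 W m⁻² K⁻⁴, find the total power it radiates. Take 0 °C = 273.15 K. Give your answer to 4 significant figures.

P ≈ 288.9 W

T = 29.85 °C + 273.15 = 303.00 K.
Area A = 0.6573 m².
P = εσAT⁴ = 0.9198 × 5.670×10⁻⁸ × 0.6573 × (303.00)⁴ = 288.9 W.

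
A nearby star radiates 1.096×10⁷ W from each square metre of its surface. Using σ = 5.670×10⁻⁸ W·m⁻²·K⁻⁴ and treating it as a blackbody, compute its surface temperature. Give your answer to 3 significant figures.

T ≈ 3.73×10³ K

I = σT⁴, so T = (I/σ)^(1/4) = (1.096×10⁷/(5.670×10⁻⁸))^(1/4) = 3.73×10³ K.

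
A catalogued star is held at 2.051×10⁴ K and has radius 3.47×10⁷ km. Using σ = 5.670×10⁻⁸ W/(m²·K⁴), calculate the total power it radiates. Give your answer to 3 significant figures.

Surface area A = 4πR² = 4π(3.47×10¹⁰ m)² = 1.51310×10²² m².
P = σAT⁴ = 5.670×10⁻⁸ × 1.51310×10²² × (2.051×10⁴)⁴ = 1.52×10³² W.

P ≈ 1.52×10³² W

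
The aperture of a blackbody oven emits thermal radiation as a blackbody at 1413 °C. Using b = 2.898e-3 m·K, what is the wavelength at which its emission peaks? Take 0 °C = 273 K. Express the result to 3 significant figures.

T = 1413 °C + 273 = 1686 K.
Wien's displacement law: λ_max = b/T = (2.898×10⁻³ m·K)/(1686 K) = 1.719×10⁻⁶ m.
That is 1.72×10³ nm, in the infrared range.

λ_max ≈ 1.72×10³ nm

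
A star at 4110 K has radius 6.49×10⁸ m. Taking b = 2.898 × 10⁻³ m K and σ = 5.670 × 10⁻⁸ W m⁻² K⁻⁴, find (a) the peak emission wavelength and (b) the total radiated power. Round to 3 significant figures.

(a) λ_max = b/T = 2.898×10⁻³/4110 = 7.051×10⁻⁷ m = 705 nm.
Surface area A = 4πR² = 4π(6.49×10⁸ m)² = 5.29297×10¹⁸ m².
(b) P = σAT⁴ = 5.670×10⁻⁸×5.29297×10¹⁸×(4110)⁴ = 8.56×10²⁵ W.

λ_max ≈ 705 nm; P ≈ 8.56×10²⁵ W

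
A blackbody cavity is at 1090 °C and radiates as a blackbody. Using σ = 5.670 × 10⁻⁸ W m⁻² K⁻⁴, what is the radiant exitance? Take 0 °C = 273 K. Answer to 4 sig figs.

T = 1090 °C + 273 = 1363 K.
Stefan–Boltzmann: I = σT⁴ = 5.670×10⁻⁸ × (1363)⁴ = 1.957×10⁵ W/m².

I ≈ 1.957×10⁵ W/m²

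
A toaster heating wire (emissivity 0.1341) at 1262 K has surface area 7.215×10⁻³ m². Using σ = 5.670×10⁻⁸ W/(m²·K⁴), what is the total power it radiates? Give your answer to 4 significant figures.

P ≈ 139.2 W

Area A = 7.215×10⁻³ m².
P = εσAT⁴ = 0.1341 × 5.670×10⁻⁸ × 7.215×10⁻³ × (1262)⁴ = 139.2 W.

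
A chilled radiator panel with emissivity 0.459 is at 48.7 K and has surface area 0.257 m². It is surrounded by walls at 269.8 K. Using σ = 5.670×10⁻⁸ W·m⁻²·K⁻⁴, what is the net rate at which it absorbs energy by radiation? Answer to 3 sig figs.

Area A = 0.257 m².
Net radiated power P_net = εσA(T⁴ − T₀⁴) = 0.459×5.670×10⁻⁸×0.257×(48.7⁴ − 269.8⁴).
T⁴ − T₀⁴ = 5.62491×10⁶ − 5.29868×10⁹ = -5.29306×10⁹ K⁴, so P_net = -35.4 W — negative, meaning a net gain of 35.4 W.

Net gain ≈ 35.4 W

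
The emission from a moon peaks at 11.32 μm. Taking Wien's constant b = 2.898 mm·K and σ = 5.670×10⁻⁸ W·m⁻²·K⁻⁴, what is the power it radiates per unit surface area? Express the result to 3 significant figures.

Wien's law: T = b/λ_max = 2.898×10⁻³/1.132×10⁻⁵ = 256.007 K.
Then I = σT⁴ = 5.670×10⁻⁸×(256.007)⁴ = 244 W/m².

I ≈ 244 W/m²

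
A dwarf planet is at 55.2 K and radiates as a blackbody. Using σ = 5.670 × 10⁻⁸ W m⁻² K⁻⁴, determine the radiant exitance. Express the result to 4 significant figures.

I ≈ 0.5264 W/m²

Stefan–Boltzmann: I = σT⁴ = 5.670×10⁻⁸ × (55.2)⁴ = 0.5264 W/m².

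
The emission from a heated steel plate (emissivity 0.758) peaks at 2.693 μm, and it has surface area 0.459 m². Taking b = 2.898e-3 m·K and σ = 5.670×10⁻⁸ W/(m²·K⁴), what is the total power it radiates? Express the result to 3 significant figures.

P ≈ 2.65×10⁴ W

Wien's law: T = b/λ_max = 2.898×10⁻³/2.693×10⁻⁶ = 1076.12 K.
Area A = 0.459 m².
Then P = εσAT⁴ = 0.758×5.670×10⁻⁸×0.459×(1076.12)⁴ = 2.65×10⁴ W.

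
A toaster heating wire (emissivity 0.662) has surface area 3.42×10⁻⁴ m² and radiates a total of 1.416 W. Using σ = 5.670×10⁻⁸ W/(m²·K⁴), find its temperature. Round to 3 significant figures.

T ≈ 576 K

Area A = 3.42×10⁻⁴ m².
P = εσAT⁴ ⇒ T = (P/(εσA))^(1/4) = (1.416/(0.662×5.670×10⁻⁸×3.42×10⁻⁴))^(1/4) = 576 K.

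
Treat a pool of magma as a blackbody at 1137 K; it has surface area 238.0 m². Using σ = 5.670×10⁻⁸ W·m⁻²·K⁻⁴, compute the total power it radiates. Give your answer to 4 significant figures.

P ≈ 2.255×10⁷ W

Area A = 238.0 m².
P = σAT⁴ = 5.670×10⁻⁸ × 238.0 × (1137)⁴ = 2.255×10⁷ W.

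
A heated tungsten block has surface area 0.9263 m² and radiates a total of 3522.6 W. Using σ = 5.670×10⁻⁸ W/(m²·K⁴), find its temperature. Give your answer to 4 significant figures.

Area A = 0.9263 m².
P = σAT⁴ ⇒ T = (P/(σA))^(1/4) = (3522.6/(5.670×10⁻⁸×0.9263))^(1/4) = 508.9 K.

T ≈ 508.9 K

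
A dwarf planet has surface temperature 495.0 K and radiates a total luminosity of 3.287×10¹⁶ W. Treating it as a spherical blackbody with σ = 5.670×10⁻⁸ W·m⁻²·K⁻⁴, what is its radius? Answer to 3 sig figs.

L = 4πR²σT⁴ ⇒ R = √(L/(4πσT⁴)).
σT⁴ = 3404.11 W/m², so R = √(3.287×10¹⁶/(4π×3404.11)) = 8.77×10⁵ m.

R ≈ 8.77×10⁵ m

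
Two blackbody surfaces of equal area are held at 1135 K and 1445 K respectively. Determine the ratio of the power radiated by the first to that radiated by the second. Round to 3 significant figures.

With equal areas, P₁/P₂ = (T₁/T₂)⁴ = (1135/1445)⁴ = 0.381.

P₁/P₂ ≈ 0.381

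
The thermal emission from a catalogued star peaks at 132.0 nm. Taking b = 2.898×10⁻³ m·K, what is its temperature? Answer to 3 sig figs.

Wien's law gives T = b/λ_max = (2.898×10⁻³ m·K)/(1.320×10⁻⁷ m) = 2.20×10⁴ K.

T ≈ 2.20×10⁴ K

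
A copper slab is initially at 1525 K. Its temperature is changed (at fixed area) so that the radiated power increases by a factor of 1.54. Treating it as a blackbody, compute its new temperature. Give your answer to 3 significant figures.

T₂ ≈ 1.70×10³ K

P ∝ T⁴, so T₂/T₁ = (P₂/P₁)^(1/4) = (1.54)^(1/4) = 1.11399.
T₂ = 1525 × 1.11399 = 1.70×10³ K.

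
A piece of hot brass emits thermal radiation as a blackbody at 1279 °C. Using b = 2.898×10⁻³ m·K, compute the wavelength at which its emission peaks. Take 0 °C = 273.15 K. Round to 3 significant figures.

T = 1279 °C + 273.15 = 1552.15 K.
Wien's displacement law: λ_max = b/T = (2.898×10⁻³ m·K)/(1552.15 K) = 1.867×10⁻⁶ m.
That is 1.87×10³ nm, in the infrared range.

λ_max ≈ 1.87×10³ nm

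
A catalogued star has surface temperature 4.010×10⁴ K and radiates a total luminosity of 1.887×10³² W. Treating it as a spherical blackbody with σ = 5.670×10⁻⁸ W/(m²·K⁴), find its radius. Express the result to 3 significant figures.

L = 4πR²σT⁴ ⇒ R = √(L/(4πσT⁴)).
σT⁴ = 1.46609×10¹¹ W/m², so R = √(1.887×10³²/(4π×1.46609×10¹¹)) = 1.01×10¹⁰ m.

R ≈ 1.01×10¹⁰ m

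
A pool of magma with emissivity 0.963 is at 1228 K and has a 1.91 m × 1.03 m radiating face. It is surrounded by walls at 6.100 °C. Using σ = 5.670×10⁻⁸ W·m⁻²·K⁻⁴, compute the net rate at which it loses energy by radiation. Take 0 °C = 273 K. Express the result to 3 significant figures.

Net loss ≈ 2.44×10⁵ W

Surroundings: T = 6.100 °C + 273 = 279.100 K.
Area A = 1.91 × 1.03 = 1.9673 m².
Net radiated power P_net = εσA(T⁴ − T₀⁴) = 0.963×5.670×10⁻⁸×1.9673×(1228⁴ − 279.100⁴).
T⁴ − T₀⁴ = 2.27402×10¹² − 6.06791×10⁹ = 2.26795×10¹² K⁴, so P_net = 2.44×10⁵ W.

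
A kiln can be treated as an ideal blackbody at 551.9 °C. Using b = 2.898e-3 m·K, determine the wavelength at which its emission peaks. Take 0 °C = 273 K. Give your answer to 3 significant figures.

λ_max ≈ 3.51 μm

T = 551.9 °C + 273 = 824.9 K.
Wien's displacement law: λ_max = b/T = (2.898×10⁻³ m·K)/(824.9 K) = 3.513×10⁻⁶ m.
That is 3.51 μm, in the infrared range.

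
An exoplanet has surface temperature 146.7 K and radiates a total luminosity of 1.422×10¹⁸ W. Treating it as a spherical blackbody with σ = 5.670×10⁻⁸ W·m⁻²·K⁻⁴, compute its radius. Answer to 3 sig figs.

R ≈ 6.56×10⁷ m

L = 4πR²σT⁴ ⇒ R = √(L/(4πσT⁴)).
σT⁴ = 26.2605 W/m², so R = √(1.422×10¹⁸/(4π×26.2605)) = 6.56×10⁷ m.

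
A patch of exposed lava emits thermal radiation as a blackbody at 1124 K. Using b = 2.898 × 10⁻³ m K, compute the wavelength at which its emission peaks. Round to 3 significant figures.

Wien's displacement law: λ_max = b/T = (2.898×10⁻³ m·K)/(1124 K) = 2.578×10⁻⁶ m.
That is 2.58×10³ nm, in the infrared range.

λ_max ≈ 2.58×10³ nm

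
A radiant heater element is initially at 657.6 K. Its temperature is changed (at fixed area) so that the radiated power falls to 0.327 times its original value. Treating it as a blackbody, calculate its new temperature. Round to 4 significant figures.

P ∝ T⁴, so T₂/T₁ = (P₂/P₁)^(1/4) = (0.327)^(1/4) = 0.756200.
T₂ = 657.6 × 0.756200 = 497.3 K.

T₂ ≈ 497.3 K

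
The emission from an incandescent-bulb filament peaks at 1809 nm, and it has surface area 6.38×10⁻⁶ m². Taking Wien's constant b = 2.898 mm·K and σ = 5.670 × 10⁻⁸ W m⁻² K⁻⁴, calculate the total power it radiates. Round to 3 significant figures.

Wien's law: T = b/λ_max = 2.898×10⁻³/1.809×10⁻⁶ = 1601.99 K.
Area A = 6.38×10⁻⁶ m².
Then P = σAT⁴ = 5.670×10⁻⁸×6.38×10⁻⁶×(1601.99)⁴ = 2.38 W.

P ≈ 2.38 W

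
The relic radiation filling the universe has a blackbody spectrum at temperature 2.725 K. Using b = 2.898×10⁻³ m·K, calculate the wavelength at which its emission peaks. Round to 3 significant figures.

Wien's displacement law: λ_max = b/T = (2.898×10⁻³ m·K)/(2.725 K) = 1.063×10⁻³ m.
That is 1.06 mm, in the microwave range.

λ_max ≈ 1.06 mm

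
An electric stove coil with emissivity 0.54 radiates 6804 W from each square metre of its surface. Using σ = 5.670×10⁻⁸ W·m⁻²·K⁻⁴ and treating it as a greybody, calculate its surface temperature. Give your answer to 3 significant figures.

T ≈ 687 K

I = εσT⁴, so T = (I/εσ)^(1/4) = (6804/(0.54×5.670×10⁻⁸))^(1/4) = 687 K.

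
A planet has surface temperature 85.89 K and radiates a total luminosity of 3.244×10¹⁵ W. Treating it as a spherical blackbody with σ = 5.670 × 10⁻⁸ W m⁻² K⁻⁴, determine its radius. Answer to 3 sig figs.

R ≈ 9.15×10⁶ m

L = 4πR²σT⁴ ⇒ R = √(L/(4πσT⁴)).
σT⁴ = 3.08570 W/m², so R = √(3.244×10¹⁵/(4π×3.08570)) = 9.15×10⁶ m.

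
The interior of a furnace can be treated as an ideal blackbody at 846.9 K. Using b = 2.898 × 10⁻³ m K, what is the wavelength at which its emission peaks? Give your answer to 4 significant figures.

λ_max ≈ 3.422 μm

Wien's displacement law: λ_max = b/T = (2.898×10⁻³ m·K)/(846.9 K) = 3.4219×10⁻⁶ m.
That is 3.422 μm, in the infrared range.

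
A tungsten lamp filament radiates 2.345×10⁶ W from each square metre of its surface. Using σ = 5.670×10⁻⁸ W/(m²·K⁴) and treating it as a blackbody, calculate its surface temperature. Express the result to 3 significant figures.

T ≈ 2.54×10³ K

I = σT⁴, so T = (I/σ)^(1/4) = (2.345×10⁶/(5.670×10⁻⁸))^(1/4) = 2.54×10³ K.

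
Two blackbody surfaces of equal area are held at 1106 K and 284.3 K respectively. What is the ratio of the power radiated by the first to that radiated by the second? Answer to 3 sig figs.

With equal areas, P₁/P₂ = (T₁/T₂)⁴ = (1106/284.3)⁴ = 229.

P₁/P₂ ≈ 229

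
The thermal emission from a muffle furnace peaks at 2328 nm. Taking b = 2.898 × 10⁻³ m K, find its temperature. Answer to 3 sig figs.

T ≈ 1.24×10³ K

Wien's law gives T = b/λ_max = (2.898×10⁻³ m·K)/(2.328×10⁻⁶ m) = 1.24×10³ K.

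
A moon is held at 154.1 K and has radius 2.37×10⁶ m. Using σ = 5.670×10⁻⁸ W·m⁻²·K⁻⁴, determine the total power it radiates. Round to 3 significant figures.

Surface area A = 4πR² = 4π(2.37×10⁶ m)² = 7.05840×10¹³ m².
P = σAT⁴ = 5.670×10⁻⁸ × 7.05840×10¹³ × (154.1)⁴ = 2.26×10¹⁵ W.

P ≈ 2.26×10¹⁵ W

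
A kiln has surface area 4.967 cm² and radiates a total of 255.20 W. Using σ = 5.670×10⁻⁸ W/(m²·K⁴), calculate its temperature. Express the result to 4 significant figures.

T ≈ 1735 K

Area A = 4.967 cm² = 4.967×10⁻⁴ m².
P = σAT⁴ ⇒ T = (P/(σA))^(1/4) = (255.20/(5.670×10⁻⁸×4.967×10⁻⁴))^(1/4) = 1735 K.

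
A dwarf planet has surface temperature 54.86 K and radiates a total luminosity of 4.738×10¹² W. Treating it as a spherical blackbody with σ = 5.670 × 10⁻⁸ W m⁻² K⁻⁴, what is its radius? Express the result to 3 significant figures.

L = 4πR²σT⁴ ⇒ R = √(L/(4πσT⁴)).
σT⁴ = 0.513578 W/m², so R = √(4.738×10¹²/(4π×0.513578)) = 8.57×10⁵ m.

R ≈ 8.57×10⁵ m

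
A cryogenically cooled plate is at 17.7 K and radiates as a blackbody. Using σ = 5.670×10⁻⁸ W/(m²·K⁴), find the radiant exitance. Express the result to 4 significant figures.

Stefan–Boltzmann: I = σT⁴ = 5.670×10⁻⁸ × (17.7)⁴ = 5.565×10⁻³ W/m².

I ≈ 5.565×10⁻³ W/m²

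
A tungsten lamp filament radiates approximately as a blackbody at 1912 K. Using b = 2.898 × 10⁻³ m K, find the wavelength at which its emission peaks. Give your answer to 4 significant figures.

λ_max ≈ 1.516 μm

Wien's displacement law: λ_max = b/T = (2.898×10⁻³ m·K)/(1912 K) = 1.5157×10⁻⁶ m.
That is 1.516 μm, in the infrared range.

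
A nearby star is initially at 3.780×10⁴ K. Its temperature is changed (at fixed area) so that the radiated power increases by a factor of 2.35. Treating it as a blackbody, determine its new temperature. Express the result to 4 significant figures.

P ∝ T⁴, so T₂/T₁ = (P₂/P₁)^(1/4) = (2.35)^(1/4) = 1.23813.
T₂ = 3.780×10⁴ × 1.23813 = 4.680×10⁴ K.

T₂ ≈ 4.680×10⁴ K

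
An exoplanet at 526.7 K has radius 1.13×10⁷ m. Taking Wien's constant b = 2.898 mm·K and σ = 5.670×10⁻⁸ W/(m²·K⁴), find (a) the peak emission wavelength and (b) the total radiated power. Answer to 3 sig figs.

(a) λ_max = b/T = 2.898×10⁻³/526.7 = 5.502×10⁻⁶ m = 5.50 μm.
Surface area A = 4πR² = 4π(1.13×10⁷ m)² = 1.60460×10¹⁵ m².
(b) P = σAT⁴ = 5.670×10⁻⁸×1.60460×10¹⁵×(526.7)⁴ = 7.00×10¹⁸ W.

λ_max ≈ 5.50 μm; P ≈ 7.00×10¹⁸ W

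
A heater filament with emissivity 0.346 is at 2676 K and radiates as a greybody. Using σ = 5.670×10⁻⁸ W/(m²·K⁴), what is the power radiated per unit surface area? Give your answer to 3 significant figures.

Stefan–Boltzmann: I = εσT⁴ = 0.346 × 5.670×10⁻⁸ × (2676)⁴ = 1.01×10⁶ W/m².

I ≈ 1.01×10⁶ W/m²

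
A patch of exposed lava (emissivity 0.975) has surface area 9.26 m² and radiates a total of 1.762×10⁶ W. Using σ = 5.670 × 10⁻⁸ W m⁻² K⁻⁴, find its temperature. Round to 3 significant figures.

Area A = 9.26 m².
P = εσAT⁴ ⇒ T = (P/(εσA))^(1/4) = (1.762×10⁶/(0.975×5.670×10⁻⁸×9.26))^(1/4) = 1.36×10³ K.

T ≈ 1.36×10³ K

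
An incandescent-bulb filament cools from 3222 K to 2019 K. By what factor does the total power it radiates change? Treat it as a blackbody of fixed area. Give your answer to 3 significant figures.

P ∝ T⁴, so P₂/P₁ = (T₂/T₁)⁴ = (2019/3222)⁴ = (0.626629)⁴ = 0.154.

P₂/P₁ ≈ 0.154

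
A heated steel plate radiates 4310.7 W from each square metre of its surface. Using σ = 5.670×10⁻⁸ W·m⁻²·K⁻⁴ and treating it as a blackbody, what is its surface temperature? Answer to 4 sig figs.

I = σT⁴, so T = (I/σ)^(1/4) = (4310.7/(5.670×10⁻⁸))^(1/4) = 525.1 K.

T ≈ 525.1 K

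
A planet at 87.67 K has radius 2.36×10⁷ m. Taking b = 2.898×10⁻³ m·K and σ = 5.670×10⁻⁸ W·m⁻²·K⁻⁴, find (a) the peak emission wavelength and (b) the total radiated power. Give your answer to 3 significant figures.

(a) λ_max = b/T = 2.898×10⁻³/87.67 = 3.306×10⁻⁵ m = 33.1 μm.
Surface area A = 4πR² = 4π(2.36×10⁷ m)² = 6.99897×10¹⁵ m².
(b) P = σAT⁴ = 5.670×10⁻⁸×6.99897×10¹⁵×(87.67)⁴ = 2.34×10¹⁶ W.

λ_max ≈ 33.1 μm; P ≈ 2.34×10¹⁶ W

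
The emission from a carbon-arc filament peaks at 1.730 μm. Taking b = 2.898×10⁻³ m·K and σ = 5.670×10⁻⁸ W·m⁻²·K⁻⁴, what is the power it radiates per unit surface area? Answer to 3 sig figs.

I ≈ 4.46×10⁵ W/m²

Wien's law: T = b/λ_max = 2.898×10⁻³/1.730×10⁻⁶ = 1675.14 K.
Then I = σT⁴ = 5.670×10⁻⁸×(1675.14)⁴ = 4.46×10⁵ W/m².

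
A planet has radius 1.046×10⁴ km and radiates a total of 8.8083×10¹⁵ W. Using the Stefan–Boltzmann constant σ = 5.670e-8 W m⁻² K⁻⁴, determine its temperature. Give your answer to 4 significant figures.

Surface area A = 4πR² = 4π(1.046×10⁷ m)² = 1.37491×10¹⁵ m².
P = σAT⁴ ⇒ T = (P/(σA))^(1/4) = (8.8083×10¹⁵/(5.670×10⁻⁸×1.37491×10¹⁵))^(1/4) = 103.1 K.

T ≈ 103.1 K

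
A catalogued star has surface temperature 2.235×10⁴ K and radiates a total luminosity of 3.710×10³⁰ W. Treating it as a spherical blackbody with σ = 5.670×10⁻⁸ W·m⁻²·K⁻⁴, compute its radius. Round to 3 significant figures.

L = 4πR²σT⁴ ⇒ R = √(L/(4πσT⁴)).
σT⁴ = 1.41479×10¹⁰ W/m², so R = √(3.710×10³⁰/(4π×1.41479×10¹⁰)) = 4.57×10⁹ m.

R ≈ 4.57×10⁹ m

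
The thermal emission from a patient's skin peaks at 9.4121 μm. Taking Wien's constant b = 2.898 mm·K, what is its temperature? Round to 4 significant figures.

Wien's law gives T = b/λ_max = (2.898×10⁻³ m·K)/(9.4121×10⁻⁶ m) = 307.9 K.

T ≈ 307.9 K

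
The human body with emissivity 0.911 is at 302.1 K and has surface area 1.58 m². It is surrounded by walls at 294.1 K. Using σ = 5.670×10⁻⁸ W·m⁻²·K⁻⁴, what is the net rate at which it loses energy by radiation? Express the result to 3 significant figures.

Net loss ≈ 69.2 W

Area A = 1.58 m².
Net radiated power P_net = εσA(T⁴ − T₀⁴) = 0.911×5.670×10⁻⁸×1.58×(302.1⁴ − 294.1⁴).
T⁴ − T₀⁴ = 8.32919×10⁹ − 7.48135×10⁹ = 8.47840×10⁸ K⁴, so P_net = 69.2 W.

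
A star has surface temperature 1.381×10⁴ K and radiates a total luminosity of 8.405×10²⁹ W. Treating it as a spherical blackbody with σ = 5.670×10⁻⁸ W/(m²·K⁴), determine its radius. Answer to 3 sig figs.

R ≈ 5.69×10⁹ m

L = 4πR²σT⁴ ⇒ R = √(L/(4πσT⁴)).
σT⁴ = 2.06233×10⁹ W/m², so R = √(8.405×10²⁹/(4π×2.06233×10⁹)) = 5.69×10⁹ m.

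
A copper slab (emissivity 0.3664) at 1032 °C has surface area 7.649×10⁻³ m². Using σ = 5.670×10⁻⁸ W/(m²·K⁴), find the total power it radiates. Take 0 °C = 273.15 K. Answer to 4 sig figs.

T = 1032 °C + 273.15 = 1305.15 K.
Area A = 7.649×10⁻³ m².
P = εσAT⁴ = 0.3664 × 5.670×10⁻⁸ × 7.649×10⁻³ × (1305.15)⁴ = 461.1 W.

P ≈ 461.1 W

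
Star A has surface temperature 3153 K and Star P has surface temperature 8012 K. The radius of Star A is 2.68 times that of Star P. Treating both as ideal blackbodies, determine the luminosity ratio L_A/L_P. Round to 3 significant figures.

L ∝ R²T⁴, so L_A/L_P = (R_A/R_P)²(T_A/T_P)⁴ = (2.68)² × (3153/8012)⁴ = 7.1824 × 0.0239846 = 0.172.

L_A/L_P ≈ 0.172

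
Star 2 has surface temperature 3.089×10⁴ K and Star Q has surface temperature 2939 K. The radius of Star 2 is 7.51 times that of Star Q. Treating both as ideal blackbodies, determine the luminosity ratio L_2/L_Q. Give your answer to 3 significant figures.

L_2/L_Q ≈ 6.88×10⁵

L ∝ R²T⁴, so L_2/L_Q = (R_2/R_Q)²(T_2/T_Q)⁴ = (7.51)² × (3.089×10⁴/2939)⁴ = 56.4001 × 12203.2 = 6.88×10⁵.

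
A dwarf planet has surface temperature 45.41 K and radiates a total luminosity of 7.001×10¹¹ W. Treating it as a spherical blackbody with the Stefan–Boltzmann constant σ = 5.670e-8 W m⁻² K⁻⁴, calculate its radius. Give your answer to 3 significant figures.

R ≈ 4.81×10⁵ m

L = 4πR²σT⁴ ⇒ R = √(L/(4πσT⁴)).
σT⁴ = 0.241095 W/m², so R = √(7.001×10¹¹/(4π×0.241095)) = 4.81×10⁵ m.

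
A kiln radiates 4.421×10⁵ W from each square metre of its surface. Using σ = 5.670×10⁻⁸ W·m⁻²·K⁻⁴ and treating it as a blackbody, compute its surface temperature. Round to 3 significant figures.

T ≈ 1.67×10³ K

I = σT⁴, so T = (I/σ)^(1/4) = (4.421×10⁵/(5.670×10⁻⁸))^(1/4) = 1.67×10³ K.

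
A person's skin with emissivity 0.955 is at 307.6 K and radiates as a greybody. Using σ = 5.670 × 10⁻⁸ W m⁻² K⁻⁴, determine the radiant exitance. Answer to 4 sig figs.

I ≈ 484.8 W/m²

Stefan–Boltzmann: I = εσT⁴ = 0.955 × 5.670×10⁻⁸ × (307.6)⁴ = 484.8 W/m².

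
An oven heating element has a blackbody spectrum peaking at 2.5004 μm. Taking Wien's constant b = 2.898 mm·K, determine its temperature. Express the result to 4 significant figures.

T ≈ 1159 K

Wien's law gives T = b/λ_max = (2.898×10⁻³ m·K)/(2.5004×10⁻⁶ m) = 1159 K.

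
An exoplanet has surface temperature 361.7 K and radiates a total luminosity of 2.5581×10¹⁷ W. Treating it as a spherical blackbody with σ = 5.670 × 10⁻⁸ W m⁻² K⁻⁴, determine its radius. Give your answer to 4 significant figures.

L = 4πR²σT⁴ ⇒ R = √(L/(4πσT⁴)).
σT⁴ = 970.459 W/m², so R = √(2.5581×10¹⁷/(4π×970.459)) = 4.580×10⁶ m.

R ≈ 4.580×10⁶ m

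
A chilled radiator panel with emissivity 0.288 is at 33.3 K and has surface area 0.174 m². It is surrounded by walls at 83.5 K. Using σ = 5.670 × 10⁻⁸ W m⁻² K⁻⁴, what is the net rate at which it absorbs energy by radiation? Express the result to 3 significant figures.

Net gain ≈ 0.135 W

Area A = 0.174 m².
Net radiated power P_net = εσA(T⁴ − T₀⁴) = 0.288×5.670×10⁻⁸×0.174×(33.3⁴ − 83.5⁴).
T⁴ − T₀⁴ = 1.22964×10⁶ − 4.86123×10⁷ = -4.73827×10⁷ K⁴, so P_net = -0.135 W — negative, meaning a net gain of 0.135 W.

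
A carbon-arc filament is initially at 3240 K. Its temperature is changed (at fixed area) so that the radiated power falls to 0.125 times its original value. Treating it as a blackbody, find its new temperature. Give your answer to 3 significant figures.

P ∝ T⁴, so T₂/T₁ = (P₂/P₁)^(1/4) = (0.125)^(1/4) = 0.594604.
T₂ = 3240 × 0.594604 = 1.93×10³ K.

T₂ ≈ 1.93×10³ K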